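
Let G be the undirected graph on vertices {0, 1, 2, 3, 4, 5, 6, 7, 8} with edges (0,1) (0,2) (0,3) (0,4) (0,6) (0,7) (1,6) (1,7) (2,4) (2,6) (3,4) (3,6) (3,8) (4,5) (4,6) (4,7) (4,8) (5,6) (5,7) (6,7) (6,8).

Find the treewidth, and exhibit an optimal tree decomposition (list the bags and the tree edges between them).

Treewidth 3.
One optimal decomposition is:
Bags: B1 = {0, 4, 6, 7}  B2 = {0, 1, 6, 7}  B3 = {0, 3, 4, 6}  B4 = {4, 5, 6, 7}  B5 = {3, 4, 6, 8}  B6 = {0, 2, 4, 6}
Tree: B1–B2, B1–B3, B1–B4, B3–B5, B1–B6

The largest bag has 4 vertices, giving width 3; this decomposition certifies tw(G) ≤ 3. Conversely, {0, 1, 6, 7} is a clique of size 4, and the vertices of any clique must share a bag in every tree decomposition; so some bag has ≥ 4 vertices and tw(G) ≥ 3. The upper and lower bounds meet at 3, so that is the treewidth.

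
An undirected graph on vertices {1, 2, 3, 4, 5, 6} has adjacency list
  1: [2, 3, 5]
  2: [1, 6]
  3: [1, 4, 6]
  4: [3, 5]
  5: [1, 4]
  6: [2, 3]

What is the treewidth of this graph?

2

A width-2 tree decomposition is:
Bags: B1 = {2, 3, 6}  B2 = {1, 2, 3}  B3 = {1, 3, 4}  B4 = {1, 4, 5}
Tree: B1–B2, B2–B3, B3–B4
Each bag holds 3 vertices, so the decomposition has width 2, which upper-bounds the treewidth. Since 6–2–1–3–6 is a cycle in G, G is not acyclic. Forests are exactly the graphs of treewidth ≤ 1, so tw(G) ≥ 2. Therefore the treewidth is 2.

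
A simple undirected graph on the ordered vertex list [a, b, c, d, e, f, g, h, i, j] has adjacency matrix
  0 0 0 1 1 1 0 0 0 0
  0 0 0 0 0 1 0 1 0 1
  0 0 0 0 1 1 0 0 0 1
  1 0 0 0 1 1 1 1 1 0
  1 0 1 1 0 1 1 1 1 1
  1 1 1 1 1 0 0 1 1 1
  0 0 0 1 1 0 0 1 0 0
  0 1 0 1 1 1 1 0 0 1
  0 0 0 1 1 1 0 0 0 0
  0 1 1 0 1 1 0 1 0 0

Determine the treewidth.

3

A width-3 tree decomposition is:
Bags: B1 = {a, d, e, f}  B2 = {d, e, f, i}  B3 = {d, e, f, h}  B4 = {e, f, h, j}  B5 = {d, e, g, h}  B6 = {b, f, h, j}  B7 = {c, e, f, j}
Tree: B1–B2, B1–B3, B3–B4, B3–B5, B4–B6, B4–B7
Every bag has size at most 4, so the width is 4 − 1 = 3 and tw(G) ≤ 3. On the other hand G contains the 4-clique {d, e, g, h}. A clique must lie in a single bag of any decomposition, so no decomposition can have width below 3. Combining the bounds, tw(G) = 3.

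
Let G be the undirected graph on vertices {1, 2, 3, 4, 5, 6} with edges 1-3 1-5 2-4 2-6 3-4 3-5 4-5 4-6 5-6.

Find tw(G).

A width-2 tree decomposition is:
Bags: B1 = {4, 5, 6}  B2 = {2, 4, 6}  B3 = {3, 4, 5}  B4 = {1, 3, 5}
Tree: B1–B2, B1–B3, B3–B4
Each bag holds 3 vertices, so the decomposition has width 2, which upper-bounds the treewidth. Conversely, {1, 3, 5} is a clique of size 3, and the vertices of any clique must share a bag in every tree decomposition; so some bag has ≥ 3 vertices and tw(G) ≥ 2. Therefore the treewidth is 2.

2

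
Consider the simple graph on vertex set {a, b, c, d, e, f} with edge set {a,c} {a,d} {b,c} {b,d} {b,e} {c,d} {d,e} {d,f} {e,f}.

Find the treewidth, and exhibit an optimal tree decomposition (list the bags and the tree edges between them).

Every bag has size at most 3, so the width is 3 − 1 = 2 and tw(G) ≤ 2. For the lower bound, the 3 vertices {a, c, d} are pairwise adjacent, and any tree decomposition puts a clique entirely inside one bag — forcing width ≥ 2. The upper and lower bounds meet at 2, so that is the treewidth.

Treewidth 2.
One optimal decomposition is:
Bags: B1 = {a, c, d}  B2 = {b, c, d}  B3 = {b, d, e}  B4 = {d, e, f}
Tree: B1–B2, B2–B3, B3–B4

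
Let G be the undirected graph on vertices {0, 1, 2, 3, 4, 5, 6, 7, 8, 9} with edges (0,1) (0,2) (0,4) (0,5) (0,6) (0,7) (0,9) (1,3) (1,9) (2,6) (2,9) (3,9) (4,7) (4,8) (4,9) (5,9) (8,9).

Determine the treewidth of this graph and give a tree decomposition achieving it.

Treewidth 2.
One such decomposition:
Bags: B1 = {0, 2, 9}  B2 = {0, 2, 6}  B3 = {0, 4, 9}  B4 = {0, 4, 7}  B5 = {4, 8, 9}  B6 = {0, 5, 9}  B7 = {0, 1, 9}  B8 = {1, 3, 9}
Tree: B1–B2, B1–B3, B3–B4, B3–B5, B1–B6, B6–B7, B7–B8

Each bag holds 3 vertices, so the decomposition has width 2, which upper-bounds the treewidth. On the other hand G contains the 3-clique {0, 1, 9}. A clique must lie in a single bag of any decomposition, so no decomposition can have width below 2. The upper and lower bounds meet at 2, so that is the treewidth.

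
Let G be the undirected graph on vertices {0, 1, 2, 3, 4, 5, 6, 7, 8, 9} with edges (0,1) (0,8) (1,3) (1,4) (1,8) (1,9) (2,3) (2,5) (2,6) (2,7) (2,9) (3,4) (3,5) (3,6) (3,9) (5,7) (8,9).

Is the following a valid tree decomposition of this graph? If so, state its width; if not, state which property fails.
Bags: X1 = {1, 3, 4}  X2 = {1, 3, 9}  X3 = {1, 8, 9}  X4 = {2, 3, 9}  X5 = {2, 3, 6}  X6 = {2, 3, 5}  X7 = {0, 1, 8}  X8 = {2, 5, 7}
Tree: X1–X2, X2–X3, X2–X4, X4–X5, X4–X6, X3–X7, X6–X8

Yes; width 2.

Every vertex of G appears in some bag (union = {0, 1, 2, 3, 4, 5, 6, 7, 8, 9}); every edge is covered by a bag; and for each vertex v the set of bags containing v is connected in the bag tree. The decomposition is therefore valid. The largest bag has 3 vertices, so the width is 2.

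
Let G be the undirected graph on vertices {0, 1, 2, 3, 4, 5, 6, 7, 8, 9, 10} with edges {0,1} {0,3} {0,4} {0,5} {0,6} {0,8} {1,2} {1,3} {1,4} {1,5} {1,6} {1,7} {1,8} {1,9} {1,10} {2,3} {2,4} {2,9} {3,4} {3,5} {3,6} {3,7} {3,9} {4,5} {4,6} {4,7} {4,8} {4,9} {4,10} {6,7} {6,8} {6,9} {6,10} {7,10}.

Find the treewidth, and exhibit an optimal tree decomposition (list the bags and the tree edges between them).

Treewidth 4.
One optimal decomposition is:
Bags: B1 = {1, 3, 4, 6, 9}  B2 = {1, 3, 4, 6, 7}  B3 = {0, 1, 3, 4, 6}  B4 = {0, 1, 3, 4, 5}  B5 = {1, 2, 3, 4, 9}  B6 = {0, 1, 4, 6, 8}  B7 = {1, 4, 6, 7, 10}
Tree: B1–B2, B2–B3, B3–B4, B1–B5, B3–B6, B2–B7

Every bag has size at most 5, so the width is 5 − 1 = 4 and tw(G) ≤ 4. For the lower bound, the 5 vertices {0, 1, 4, 6, 8} are pairwise adjacent, and any tree decomposition puts a clique entirely inside one bag — forcing width ≥ 4. The upper and lower bounds meet at 4, so that is the treewidth.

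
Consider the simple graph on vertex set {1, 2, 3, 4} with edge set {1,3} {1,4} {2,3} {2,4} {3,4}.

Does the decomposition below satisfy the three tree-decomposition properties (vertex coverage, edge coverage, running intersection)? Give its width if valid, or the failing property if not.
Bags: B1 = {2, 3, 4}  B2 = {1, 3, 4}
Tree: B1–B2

Checking the three conditions: (i) the bags cover all of {1, 2, 3, 4}; (ii) for each edge, some bag contains both endpoints; (iii) the bags containing any fixed vertex form a subtree. All hold, so the decomposition is valid with width 3 − 1 = 2.

Yes; width 2.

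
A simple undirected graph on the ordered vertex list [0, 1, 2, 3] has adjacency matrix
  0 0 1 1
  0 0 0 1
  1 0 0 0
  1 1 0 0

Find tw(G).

A width-1 tree decomposition is:
Bags: B1 = {0, 2}  B2 = {0, 3}  B3 = {1, 3}
Tree: B1–B2, B2–B3
Every bag has size at most 2, so the width is 2 − 1 = 1 and tw(G) ≤ 1. Any graph with an edge has treewidth ≥ 1, and G has the edge 2–0. Combining the bounds, tw(G) = 1.

1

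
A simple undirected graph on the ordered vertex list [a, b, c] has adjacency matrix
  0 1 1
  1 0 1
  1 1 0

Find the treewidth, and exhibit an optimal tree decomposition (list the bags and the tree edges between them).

Treewidth 2.
One optimal decomposition is:
Bags: B1 = {a, b, c}
Tree: (single bag)

With just one bag of size 3, the width is 3 − 1 = 2, so tw(G) ≤ 2. Conversely, {a, b, c} is a clique of size 3, and the vertices of any clique must share a bag in every tree decomposition; so some bag has ≥ 3 vertices and tw(G) ≥ 2. Hence tw(G) = 2 exactly.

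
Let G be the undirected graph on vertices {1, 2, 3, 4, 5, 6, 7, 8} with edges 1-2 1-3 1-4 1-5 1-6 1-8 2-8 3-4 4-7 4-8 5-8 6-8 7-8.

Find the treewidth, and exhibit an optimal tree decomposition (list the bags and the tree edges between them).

The largest bag has 3 vertices, giving width 2; this decomposition certifies tw(G) ≤ 2. Conversely, {1, 2, 8} is a clique of size 3, and the vertices of any clique must share a bag in every tree decomposition; so some bag has ≥ 3 vertices and tw(G) ≥ 2. Hence tw(G) = 2 exactly.

Treewidth 2.
One optimal decomposition is:
Bags: B1 = {1, 5, 8}  B2 = {1, 2, 8}  B3 = {1, 6, 8}  B4 = {1, 4, 8}  B5 = {1, 3, 4}  B6 = {4, 7, 8}
Tree: B1–B2, B2–B3, B2–B4, B4–B5, B4–B6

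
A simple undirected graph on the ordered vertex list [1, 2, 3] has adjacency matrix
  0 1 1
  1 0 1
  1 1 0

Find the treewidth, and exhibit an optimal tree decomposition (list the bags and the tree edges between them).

Treewidth 2.
One such decomposition:
Bags: B1 = {1, 2, 3}
Tree: (single bag)

A single bag containing all 3 vertices is trivially a valid decomposition of width 2. For the lower bound, the 3 vertices {1, 2, 3} are pairwise adjacent, and any tree decomposition puts a clique entirely inside one bag — forcing width ≥ 2. Therefore the treewidth is 2.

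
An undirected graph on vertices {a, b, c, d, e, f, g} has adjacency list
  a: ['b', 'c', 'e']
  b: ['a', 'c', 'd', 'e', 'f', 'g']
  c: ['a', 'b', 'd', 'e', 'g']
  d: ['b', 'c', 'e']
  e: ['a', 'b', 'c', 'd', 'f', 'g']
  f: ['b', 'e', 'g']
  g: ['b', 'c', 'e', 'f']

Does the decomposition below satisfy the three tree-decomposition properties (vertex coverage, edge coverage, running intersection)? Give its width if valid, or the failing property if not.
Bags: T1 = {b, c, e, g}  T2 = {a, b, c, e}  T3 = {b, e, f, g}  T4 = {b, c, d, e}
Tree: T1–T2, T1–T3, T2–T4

Yes; width 3.

Every vertex of G appears in some bag (union = {a, b, c, d, e, f, g}); every edge is covered by a bag; and for each vertex v the set of bags containing v is connected in the bag tree. The decomposition is therefore valid. The largest bag has 4 vertices, so the width is 3.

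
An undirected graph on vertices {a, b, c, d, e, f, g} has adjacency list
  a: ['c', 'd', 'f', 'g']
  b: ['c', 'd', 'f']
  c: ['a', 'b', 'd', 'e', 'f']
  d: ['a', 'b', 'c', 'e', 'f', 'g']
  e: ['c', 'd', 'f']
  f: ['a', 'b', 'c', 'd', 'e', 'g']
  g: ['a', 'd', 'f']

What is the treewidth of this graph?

A width-3 tree decomposition is:
Bags: B1 = {c, d, e, f}  B2 = {a, c, d, f}  B3 = {a, d, f, g}  B4 = {b, c, d, f}
Tree: B1–B2, B2–B3, B1–B4
Each bag holds 4 vertices, so the decomposition has width 3, which upper-bounds the treewidth. For the lower bound, the 4 vertices {a, d, f, g} are pairwise adjacent, and any tree decomposition puts a clique entirely inside one bag — forcing width ≥ 3. Combining the bounds, tw(G) = 3.

3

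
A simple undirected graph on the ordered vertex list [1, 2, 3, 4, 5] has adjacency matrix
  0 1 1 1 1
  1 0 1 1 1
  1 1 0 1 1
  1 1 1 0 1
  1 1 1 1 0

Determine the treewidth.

4

A width-4 tree decomposition is:
Bags: B1 = {1, 2, 3, 4, 5}
Tree: (single bag)
With just one bag of size 5, the width is 5 − 1 = 4, so tw(G) ≤ 4. For the lower bound, the 5 vertices {1, 2, 3, 4, 5} are pairwise adjacent, and any tree decomposition puts a clique entirely inside one bag — forcing width ≥ 4. Hence tw(G) = 4 exactly.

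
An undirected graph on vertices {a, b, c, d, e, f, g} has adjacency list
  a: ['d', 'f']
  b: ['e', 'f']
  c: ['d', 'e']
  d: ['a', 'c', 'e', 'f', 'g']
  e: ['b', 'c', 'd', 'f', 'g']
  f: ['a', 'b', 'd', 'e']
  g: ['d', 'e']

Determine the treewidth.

A width-2 tree decomposition is:
Bags: B1 = {d, e, f}  B2 = {d, e, g}  B3 = {a, d, f}  B4 = {b, e, f}  B5 = {c, d, e}
Tree: B1–B2, B1–B3, B1–B4, B2–B5
Every bag has size at most 3, so the width is 3 − 1 = 2 and tw(G) ≤ 2. Conversely, {d, e, g} is a clique of size 3, and the vertices of any clique must share a bag in every tree decomposition; so some bag has ≥ 3 vertices and tw(G) ≥ 2. Hence tw(G) = 2 exactly.

2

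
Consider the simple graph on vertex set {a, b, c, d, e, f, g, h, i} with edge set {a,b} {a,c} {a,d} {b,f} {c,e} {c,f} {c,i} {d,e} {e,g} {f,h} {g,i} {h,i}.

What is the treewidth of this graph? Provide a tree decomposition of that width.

Each bag holds 4 vertices, so the decomposition has width 3, which upper-bounds the treewidth. For the lower bound: the 4 vertex sets {g,h,i}, {e}, {c}, {a,b,d,f} are disjoint, each induces a connected subgraph, and every pair is joined by at least one edge of G. Contracting each set to a single vertex therefore yields K_{4} as a minor, and since treewidth is minor-monotone, tw(G) ≥ tw(K_{4}) = 3. Combining the bounds, tw(G) = 3.

Treewidth 3.
One such decomposition:
Bags: B1 = {e, g, h, i}  B2 = {c, e, h, i}  B3 = {c, e, f, h}  B4 = {c, d, e, f}  B5 = {a, c, d, f}  B6 = {a, b, d, f}
Tree: B1–B2, B2–B3, B3–B4, B4–B5, B5–B6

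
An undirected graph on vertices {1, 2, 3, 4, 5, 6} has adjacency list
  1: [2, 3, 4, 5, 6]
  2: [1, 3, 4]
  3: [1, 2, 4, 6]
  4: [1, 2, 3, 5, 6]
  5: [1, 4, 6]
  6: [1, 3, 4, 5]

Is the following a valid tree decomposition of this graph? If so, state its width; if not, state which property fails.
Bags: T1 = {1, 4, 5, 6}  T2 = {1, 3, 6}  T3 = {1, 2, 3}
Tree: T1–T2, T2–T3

A tree decomposition must satisfy three properties: every vertex lies in some bag; for every edge, both endpoints lie together in some bag; and for every vertex, the bags containing it form a connected subtree. Here edge (4,3) lies in no bag, so the decomposition is invalid.

No — edge (4,3) lies in no bag.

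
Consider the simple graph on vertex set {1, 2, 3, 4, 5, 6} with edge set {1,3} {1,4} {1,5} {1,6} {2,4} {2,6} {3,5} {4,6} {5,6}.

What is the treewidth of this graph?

A width-2 tree decomposition is:
Bags: B1 = {2, 4, 6}  B2 = {1, 4, 6}  B3 = {1, 5, 6}  B4 = {1, 3, 5}
Tree: B1–B2, B2–B3, B3–B4
The largest bag has 3 vertices, giving width 2; this decomposition certifies tw(G) ≤ 2. Conversely, {1, 4, 6} is a clique of size 3, and the vertices of any clique must share a bag in every tree decomposition; so some bag has ≥ 3 vertices and tw(G) ≥ 2. Hence tw(G) = 2 exactly.

2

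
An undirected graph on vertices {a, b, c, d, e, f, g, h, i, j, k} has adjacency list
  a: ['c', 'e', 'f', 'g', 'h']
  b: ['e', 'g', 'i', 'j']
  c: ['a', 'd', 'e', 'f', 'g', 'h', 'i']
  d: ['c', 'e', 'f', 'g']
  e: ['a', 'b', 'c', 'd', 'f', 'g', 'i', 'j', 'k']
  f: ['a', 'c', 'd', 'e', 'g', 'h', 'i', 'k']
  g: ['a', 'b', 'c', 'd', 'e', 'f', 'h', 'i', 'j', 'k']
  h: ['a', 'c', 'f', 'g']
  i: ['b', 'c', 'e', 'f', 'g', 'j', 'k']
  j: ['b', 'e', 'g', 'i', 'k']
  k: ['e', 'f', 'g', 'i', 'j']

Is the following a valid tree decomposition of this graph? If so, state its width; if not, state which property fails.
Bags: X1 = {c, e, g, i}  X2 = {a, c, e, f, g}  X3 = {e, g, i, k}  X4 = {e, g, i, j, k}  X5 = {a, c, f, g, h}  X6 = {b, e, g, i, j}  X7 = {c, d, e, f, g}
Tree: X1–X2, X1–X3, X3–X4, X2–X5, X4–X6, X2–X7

No — edge (f,i) lies in no bag.

A tree decomposition must satisfy three properties: every vertex lies in some bag; for every edge, both endpoints lie together in some bag; and for every vertex, the bags containing it form a connected subtree. Here edge (f,i) lies in no bag, so the decomposition is invalid.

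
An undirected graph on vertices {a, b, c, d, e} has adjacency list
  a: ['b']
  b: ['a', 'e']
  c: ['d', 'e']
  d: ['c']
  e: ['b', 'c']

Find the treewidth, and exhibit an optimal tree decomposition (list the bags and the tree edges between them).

Every bag has size at most 2, so the width is 2 − 1 = 1 and tw(G) ≤ 1. Since G has at least one edge (e.g. a–b), it is not an edgeless graph, so tw(G) ≥ 1. Combining the bounds, tw(G) = 1.

Treewidth 1.
One optimal decomposition is:
Bags: B1 = {a, b}  B2 = {b, e}  B3 = {c, e}  B4 = {c, d}
Tree: B1–B2, B2–B3, B3–B4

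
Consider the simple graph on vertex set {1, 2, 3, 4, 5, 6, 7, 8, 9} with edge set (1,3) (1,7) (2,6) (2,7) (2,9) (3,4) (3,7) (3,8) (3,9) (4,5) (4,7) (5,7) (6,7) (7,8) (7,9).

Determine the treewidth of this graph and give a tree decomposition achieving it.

Treewidth 2.
One such decomposition:
Bags: B1 = {3, 4, 7}  B2 = {1, 3, 7}  B3 = {4, 5, 7}  B4 = {3, 7, 9}  B5 = {3, 7, 8}  B6 = {2, 7, 9}  B7 = {2, 6, 7}
Tree: B1–B2, B1–B3, B1–B4, B4–B5, B4–B6, B6–B7

Every bag has size at most 3, so the width is 3 − 1 = 2 and tw(G) ≤ 2. For the lower bound, the 3 vertices {2, 7, 9} are pairwise adjacent, and any tree decomposition puts a clique entirely inside one bag — forcing width ≥ 2. Therefore the treewidth is 2.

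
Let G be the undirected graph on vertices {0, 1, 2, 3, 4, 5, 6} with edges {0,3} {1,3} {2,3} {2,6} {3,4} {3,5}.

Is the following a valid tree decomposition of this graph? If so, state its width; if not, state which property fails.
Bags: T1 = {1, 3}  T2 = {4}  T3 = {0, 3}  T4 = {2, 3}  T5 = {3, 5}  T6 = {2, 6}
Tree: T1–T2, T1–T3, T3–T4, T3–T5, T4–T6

A tree decomposition must satisfy three properties: every vertex lies in some bag; for every edge, both endpoints lie together in some bag; and for every vertex, the bags containing it form a connected subtree. Here edge (3,4) lies in no bag, so the decomposition is invalid.

No — edge (3,4) lies in no bag.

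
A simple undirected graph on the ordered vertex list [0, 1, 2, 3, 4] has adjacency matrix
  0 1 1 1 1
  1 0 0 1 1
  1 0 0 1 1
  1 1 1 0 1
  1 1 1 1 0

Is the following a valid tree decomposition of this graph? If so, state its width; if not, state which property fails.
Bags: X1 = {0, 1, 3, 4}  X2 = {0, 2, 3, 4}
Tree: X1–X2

Checking the three conditions: (i) the bags cover all of {0, 1, 2, 3, 4}; (ii) for each edge, some bag contains both endpoints; (iii) the bags containing any fixed vertex form a subtree. All hold, so the decomposition is valid with width 4 − 1 = 3.

Yes; width 3.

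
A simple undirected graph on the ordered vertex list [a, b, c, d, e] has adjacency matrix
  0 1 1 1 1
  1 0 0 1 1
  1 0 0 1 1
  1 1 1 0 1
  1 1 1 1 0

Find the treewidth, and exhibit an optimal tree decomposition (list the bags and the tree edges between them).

Treewidth 3.
One optimal decomposition is:
Bags: B1 = {a, b, d, e}  B2 = {a, c, d, e}
Tree: B1–B2

The largest bag has 4 vertices, giving width 3; this decomposition certifies tw(G) ≤ 3. Conversely, {a, c, d, e} is a clique of size 4, and the vertices of any clique must share a bag in every tree decomposition; so some bag has ≥ 4 vertices and tw(G) ≥ 3. Hence tw(G) = 3 exactly.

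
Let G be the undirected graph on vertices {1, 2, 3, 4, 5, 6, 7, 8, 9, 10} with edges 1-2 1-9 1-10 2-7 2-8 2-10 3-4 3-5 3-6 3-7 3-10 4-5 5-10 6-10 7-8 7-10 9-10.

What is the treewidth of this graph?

2

A width-2 tree decomposition is:
Bags: B1 = {3, 5, 10}  B2 = {3, 4, 5}  B3 = {3, 6, 10}  B4 = {3, 7, 10}  B5 = {2, 7, 10}  B6 = {1, 2, 10}  B7 = {2, 7, 8}  B8 = {1, 9, 10}
Tree: B1–B2, B1–B3, B3–B4, B4–B5, B5–B6, B5–B7, B6–B8
The largest bag has 3 vertices, giving width 2; this decomposition certifies tw(G) ≤ 2. For the lower bound, the 3 vertices {2, 7, 8} are pairwise adjacent, and any tree decomposition puts a clique entirely inside one bag — forcing width ≥ 2. Hence tw(G) = 2 exactly.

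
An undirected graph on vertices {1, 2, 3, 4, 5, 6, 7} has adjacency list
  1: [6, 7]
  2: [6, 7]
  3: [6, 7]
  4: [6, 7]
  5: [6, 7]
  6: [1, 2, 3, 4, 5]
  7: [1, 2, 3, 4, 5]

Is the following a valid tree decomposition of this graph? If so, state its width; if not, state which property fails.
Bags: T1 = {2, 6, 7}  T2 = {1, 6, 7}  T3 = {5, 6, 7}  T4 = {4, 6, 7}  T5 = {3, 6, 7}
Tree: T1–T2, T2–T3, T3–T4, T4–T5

Vertex coverage: the bags together contain {1, 2, 3, 4, 5, 6, 7}, the full vertex set. Edge coverage: each edge of G has both endpoints in at least one bag. Running intersection: for every vertex, the bags containing it form a connected subtree. All three properties hold, so this is a valid tree decomposition of width max|bag| − 1 = 2, and hence tw(G) ≤ 2.

Yes; width 2.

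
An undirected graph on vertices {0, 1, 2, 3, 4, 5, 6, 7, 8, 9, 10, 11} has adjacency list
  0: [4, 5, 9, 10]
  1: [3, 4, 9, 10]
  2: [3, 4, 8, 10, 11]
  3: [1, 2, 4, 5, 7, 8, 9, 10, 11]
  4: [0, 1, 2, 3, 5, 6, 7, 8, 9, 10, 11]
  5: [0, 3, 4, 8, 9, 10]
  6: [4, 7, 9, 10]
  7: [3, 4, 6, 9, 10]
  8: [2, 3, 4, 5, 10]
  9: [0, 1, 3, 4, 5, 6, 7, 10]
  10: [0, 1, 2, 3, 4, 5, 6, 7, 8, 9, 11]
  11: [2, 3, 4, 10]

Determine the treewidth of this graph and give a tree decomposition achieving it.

Treewidth 4.
One such decomposition:
Bags: B1 = {3, 4, 5, 9, 10}  B2 = {3, 4, 7, 9, 10}  B3 = {3, 4, 5, 8, 10}  B4 = {0, 4, 5, 9, 10}  B5 = {1, 3, 4, 9, 10}  B6 = {4, 6, 7, 9, 10}  B7 = {2, 3, 4, 8, 10}  B8 = {2, 3, 4, 10, 11}
Tree: B1–B2, B1–B3, B1–B4, B2–B5, B2–B6, B3–B7, B7–B8

The largest bag has 5 vertices, giving width 4; this decomposition certifies tw(G) ≤ 4. On the other hand G contains the 5-clique {0, 4, 5, 9, 10}. A clique must lie in a single bag of any decomposition, so no decomposition can have width below 4. Combining the bounds, tw(G) = 4.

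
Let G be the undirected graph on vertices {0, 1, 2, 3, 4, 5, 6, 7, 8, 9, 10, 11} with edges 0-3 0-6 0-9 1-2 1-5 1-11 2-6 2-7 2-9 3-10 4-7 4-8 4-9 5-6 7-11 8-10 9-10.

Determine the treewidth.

A width-3 tree decomposition is:
Bags: B1 = {3, 4, 8, 10}  B2 = {3, 4, 9, 10}  B3 = {0, 3, 4, 9}  B4 = {0, 4, 7, 9}  B5 = {0, 2, 7, 9}  B6 = {0, 2, 6, 7}  B7 = {2, 6, 7, 11}  B8 = {1, 2, 6, 11}  B9 = {1, 5, 6, 11}
Tree: B1–B2, B2–B3, B3–B4, B4–B5, B5–B6, B6–B7, B7–B8, B8–B9
Every bag has size at most 4, so the width is 4 − 1 = 3 and tw(G) ≤ 3. For the lower bound: the 4 vertex sets {3,8,10}, {4}, {9}, {0,2,6,7} are disjoint, each induces a connected subgraph, and every pair is joined by at least one edge of G. Contracting each set to a single vertex therefore yields K_{4} as a minor, and since treewidth is minor-monotone, tw(G) ≥ tw(K_{4}) = 3. The upper and lower bounds meet at 3, so that is the treewidth.

3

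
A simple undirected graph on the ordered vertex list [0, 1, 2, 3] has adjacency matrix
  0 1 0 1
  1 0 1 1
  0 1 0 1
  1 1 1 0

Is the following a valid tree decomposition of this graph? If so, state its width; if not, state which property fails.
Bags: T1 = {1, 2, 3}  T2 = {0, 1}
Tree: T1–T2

A tree decomposition must satisfy three properties: every vertex lies in some bag; for every edge, both endpoints lie together in some bag; and for every vertex, the bags containing it form a connected subtree. Here edge (3,0) lies in no bag, so the decomposition is invalid.

No — edge (3,0) lies in no bag.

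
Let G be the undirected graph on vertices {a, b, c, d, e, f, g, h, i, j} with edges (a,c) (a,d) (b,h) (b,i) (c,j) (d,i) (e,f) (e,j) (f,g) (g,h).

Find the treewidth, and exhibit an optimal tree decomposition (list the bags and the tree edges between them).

Every bag has size at most 3, so the width is 3 − 1 = 2 and tw(G) ≤ 2. For the lower bound, G contains the cycle i–d–a–c–j–e–f–g–h–b–i, so G is not a forest; only forests have treewidth ≤ 1, hence tw(G) ≥ 2. Combining the bounds, tw(G) = 2.

Treewidth 2.
One such decomposition:
Bags: B1 = {a, d, i}  B2 = {a, c, i}  B3 = {c, i, j}  B4 = {e, i, j}  B5 = {e, f, i}  B6 = {f, g, i}  B7 = {g, h, i}  B8 = {b, h, i}
Tree: B1–B2, B2–B3, B3–B4, B4–B5, B5–B6, B6–B7, B7–B8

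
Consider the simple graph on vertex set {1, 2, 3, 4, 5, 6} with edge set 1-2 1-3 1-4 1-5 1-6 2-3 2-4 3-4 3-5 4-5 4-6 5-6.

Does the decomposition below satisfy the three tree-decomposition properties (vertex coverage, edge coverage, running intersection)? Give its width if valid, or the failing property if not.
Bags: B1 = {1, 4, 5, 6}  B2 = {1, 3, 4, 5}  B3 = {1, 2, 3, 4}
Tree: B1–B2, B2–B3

Yes; width 3.

Vertex coverage: the bags together contain {1, 2, 3, 4, 5, 6}, the full vertex set. Edge coverage: each edge of G has both endpoints in at least one bag. Running intersection: for every vertex, the bags containing it form a connected subtree. All three properties hold, so this is a valid tree decomposition of width max|bag| − 1 = 3, and hence tw(G) ≤ 3.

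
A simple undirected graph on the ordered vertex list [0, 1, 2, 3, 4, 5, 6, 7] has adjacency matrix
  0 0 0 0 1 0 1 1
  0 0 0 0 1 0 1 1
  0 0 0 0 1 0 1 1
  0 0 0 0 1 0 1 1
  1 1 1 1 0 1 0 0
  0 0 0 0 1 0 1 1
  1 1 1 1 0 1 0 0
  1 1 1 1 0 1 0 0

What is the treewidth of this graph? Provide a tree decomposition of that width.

Treewidth 3.
Bags: B1 = {0, 4, 6, 7}  B2 = {2, 4, 6, 7}  B3 = {4, 5, 6, 7}  B4 = {3, 4, 6, 7}  B5 = {1, 4, 6, 7}
Tree: B1–B2, B2–B3, B3–B4, B4–B5

Each bag holds 4 vertices, so the decomposition has width 3, which upper-bounds the treewidth. For the lower bound: the 4 vertex sets {0,7}, {2,4}, {6}, {5} are disjoint, each induces a connected subgraph, and every pair is joined by at least one edge of G. Contracting each set to a single vertex therefore yields K_{4} as a minor, and since treewidth is minor-monotone, tw(G) ≥ tw(K_{4}) = 3. Hence tw(G) = 3 exactly.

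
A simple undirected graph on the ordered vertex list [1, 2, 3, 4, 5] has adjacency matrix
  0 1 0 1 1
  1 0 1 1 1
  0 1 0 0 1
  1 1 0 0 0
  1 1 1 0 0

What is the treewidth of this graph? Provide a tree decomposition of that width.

Each bag holds 3 vertices, so the decomposition has width 2, which upper-bounds the treewidth. On the other hand G contains the 3-clique {1, 2, 4}. A clique must lie in a single bag of any decomposition, so no decomposition can have width below 2. Combining the bounds, tw(G) = 2.

Treewidth 2.
Bags: B1 = {2, 3, 5}  B2 = {1, 2, 5}  B3 = {1, 2, 4}
Tree: B1–B2, B2–B3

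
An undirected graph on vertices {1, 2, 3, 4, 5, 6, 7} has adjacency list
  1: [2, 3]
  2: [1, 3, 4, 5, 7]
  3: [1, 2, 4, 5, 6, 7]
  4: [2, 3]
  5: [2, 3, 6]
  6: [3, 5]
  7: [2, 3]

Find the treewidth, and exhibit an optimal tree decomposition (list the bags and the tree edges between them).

Treewidth 2.
Bags: B1 = {2, 3, 4}  B2 = {2, 3, 5}  B3 = {1, 2, 3}  B4 = {2, 3, 7}  B5 = {3, 5, 6}
Tree: B1–B2, B2–B3, B1–B4, B2–B5

The largest bag has 3 vertices, giving width 2; this decomposition certifies tw(G) ≤ 2. On the other hand G contains the 3-clique {1, 2, 3}. A clique must lie in a single bag of any decomposition, so no decomposition can have width below 2. The upper and lower bounds meet at 2, so that is the treewidth.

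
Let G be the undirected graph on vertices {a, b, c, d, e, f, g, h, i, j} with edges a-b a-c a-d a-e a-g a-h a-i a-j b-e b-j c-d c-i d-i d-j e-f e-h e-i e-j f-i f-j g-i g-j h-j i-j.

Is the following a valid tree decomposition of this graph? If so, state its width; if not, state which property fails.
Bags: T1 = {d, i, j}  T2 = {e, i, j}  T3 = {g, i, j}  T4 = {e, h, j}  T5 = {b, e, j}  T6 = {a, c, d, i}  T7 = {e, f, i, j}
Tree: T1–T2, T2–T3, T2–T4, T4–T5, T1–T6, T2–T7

A tree decomposition must satisfy three properties: every vertex lies in some bag; for every edge, both endpoints lie together in some bag; and for every vertex, the bags containing it form a connected subtree. Here edge (a,j) lies in no bag, so the decomposition is invalid.

No — edge (a,j) lies in no bag.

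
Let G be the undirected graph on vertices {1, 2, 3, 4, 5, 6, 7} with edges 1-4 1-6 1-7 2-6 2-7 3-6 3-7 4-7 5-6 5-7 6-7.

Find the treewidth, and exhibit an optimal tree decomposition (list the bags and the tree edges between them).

Treewidth 2.
One such decomposition:
Bags: B1 = {3, 6, 7}  B2 = {2, 6, 7}  B3 = {1, 6, 7}  B4 = {1, 4, 7}  B5 = {5, 6, 7}
Tree: B1–B2, B2–B3, B3–B4, B2–B5

Every bag has size at most 3, so the width is 3 − 1 = 2 and tw(G) ≤ 2. On the other hand G contains the 3-clique {1, 4, 7}. A clique must lie in a single bag of any decomposition, so no decomposition can have width below 2. Combining the bounds, tw(G) = 2.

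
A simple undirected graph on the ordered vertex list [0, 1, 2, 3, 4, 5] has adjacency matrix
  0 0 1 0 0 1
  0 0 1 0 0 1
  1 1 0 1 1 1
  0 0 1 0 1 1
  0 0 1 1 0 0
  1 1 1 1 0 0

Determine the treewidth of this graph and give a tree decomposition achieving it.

The largest bag has 3 vertices, giving width 2; this decomposition certifies tw(G) ≤ 2. For the lower bound, the 3 vertices {2, 3, 4} are pairwise adjacent, and any tree decomposition puts a clique entirely inside one bag — forcing width ≥ 2. Therefore the treewidth is 2.

Treewidth 2.
Bags: B1 = {2, 3, 5}  B2 = {0, 2, 5}  B3 = {2, 3, 4}  B4 = {1, 2, 5}
Tree: B1–B2, B1–B3, B2–B4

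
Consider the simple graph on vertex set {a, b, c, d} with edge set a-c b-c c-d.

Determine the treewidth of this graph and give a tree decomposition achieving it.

The largest bag has 2 vertices, giving width 1; this decomposition certifies tw(G) ≤ 1. Any graph with an edge has treewidth ≥ 1, and G has the edge c–b. Combining the bounds, tw(G) = 1.

Treewidth 1.
One optimal decomposition is:
Bags: B1 = {b, c}  B2 = {c, d}  B3 = {a, c}
Tree: B1–B2, B1–B3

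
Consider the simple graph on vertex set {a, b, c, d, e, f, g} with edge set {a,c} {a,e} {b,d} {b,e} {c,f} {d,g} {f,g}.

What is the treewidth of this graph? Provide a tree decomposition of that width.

Every bag has size at most 3, so the width is 3 − 1 = 2 and tw(G) ≤ 2. The edges a–c–f–g–d–b–e–a form a cycle, so G is not a tree and its treewidth is at least 2. Therefore the treewidth is 2.

Treewidth 2.
One optimal decomposition is:
Bags: B1 = {a, c, f}  B2 = {a, f, g}  B3 = {a, d, g}  B4 = {a, b, d}  B5 = {a, b, e}
Tree: B1–B2, B2–B3, B3–B4, B4–B5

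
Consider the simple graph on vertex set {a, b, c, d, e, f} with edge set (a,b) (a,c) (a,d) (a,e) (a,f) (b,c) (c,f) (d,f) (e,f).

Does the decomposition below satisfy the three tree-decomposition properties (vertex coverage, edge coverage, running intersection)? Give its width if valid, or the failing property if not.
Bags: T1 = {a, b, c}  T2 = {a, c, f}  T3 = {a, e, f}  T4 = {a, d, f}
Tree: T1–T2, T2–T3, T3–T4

Checking the three conditions: (i) the bags cover all of {a, b, c, d, e, f}; (ii) for each edge, some bag contains both endpoints; (iii) the bags containing any fixed vertex form a subtree. All hold, so the decomposition is valid with width 3 − 1 = 2.

Yes; width 2.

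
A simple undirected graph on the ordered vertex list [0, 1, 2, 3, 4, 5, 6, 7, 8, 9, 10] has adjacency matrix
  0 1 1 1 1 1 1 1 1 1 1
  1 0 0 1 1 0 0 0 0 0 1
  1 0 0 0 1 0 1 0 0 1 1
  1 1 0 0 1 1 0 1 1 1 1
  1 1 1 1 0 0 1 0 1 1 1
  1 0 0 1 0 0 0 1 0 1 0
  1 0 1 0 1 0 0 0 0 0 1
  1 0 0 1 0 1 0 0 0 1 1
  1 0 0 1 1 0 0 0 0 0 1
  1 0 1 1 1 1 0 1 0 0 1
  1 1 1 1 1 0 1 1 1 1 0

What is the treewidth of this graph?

4

A width-4 tree decomposition is:
Bags: B1 = {0, 3, 4, 9, 10}  B2 = {0, 3, 7, 9, 10}  B3 = {0, 2, 4, 9, 10}  B4 = {0, 3, 5, 7, 9}  B5 = {0, 3, 4, 8, 10}  B6 = {0, 2, 4, 6, 10}  B7 = {0, 1, 3, 4, 10}
Tree: B1–B2, B1–B3, B2–B4, B1–B5, B3–B6, B5–B7
Each bag holds 5 vertices, so the decomposition has width 4, which upper-bounds the treewidth. On the other hand G contains the 5-clique {0, 2, 4, 9, 10}. A clique must lie in a single bag of any decomposition, so no decomposition can have width below 4. Combining the bounds, tw(G) = 4.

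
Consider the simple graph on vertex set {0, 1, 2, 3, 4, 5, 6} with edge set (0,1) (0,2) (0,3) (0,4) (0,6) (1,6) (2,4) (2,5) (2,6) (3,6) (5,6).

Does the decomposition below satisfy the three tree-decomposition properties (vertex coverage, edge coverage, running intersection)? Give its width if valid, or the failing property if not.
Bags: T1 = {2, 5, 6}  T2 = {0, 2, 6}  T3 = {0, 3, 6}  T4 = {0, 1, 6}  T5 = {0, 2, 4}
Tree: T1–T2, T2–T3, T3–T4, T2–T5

Yes; width 2.

Checking the three conditions: (i) the bags cover all of {0, 1, 2, 3, 4, 5, 6}; (ii) for each edge, some bag contains both endpoints; (iii) the bags containing any fixed vertex form a subtree. All hold, so the decomposition is valid with width 3 − 1 = 2.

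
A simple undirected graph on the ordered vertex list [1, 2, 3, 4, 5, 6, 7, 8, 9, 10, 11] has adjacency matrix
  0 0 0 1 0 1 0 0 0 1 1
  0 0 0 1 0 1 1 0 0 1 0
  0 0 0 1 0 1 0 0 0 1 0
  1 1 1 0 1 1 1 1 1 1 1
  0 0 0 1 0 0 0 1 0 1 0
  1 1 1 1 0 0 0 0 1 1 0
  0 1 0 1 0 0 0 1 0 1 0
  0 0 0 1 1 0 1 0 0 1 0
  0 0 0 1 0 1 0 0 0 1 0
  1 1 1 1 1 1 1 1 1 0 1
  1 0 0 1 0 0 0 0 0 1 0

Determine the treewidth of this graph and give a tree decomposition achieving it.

Each bag holds 4 vertices, so the decomposition has width 3, which upper-bounds the treewidth. For the lower bound, the 4 vertices {4, 5, 8, 10} are pairwise adjacent, and any tree decomposition puts a clique entirely inside one bag — forcing width ≥ 3. Combining the bounds, tw(G) = 3.

Treewidth 3.
One such decomposition:
Bags: B1 = {2, 4, 6, 10}  B2 = {4, 6, 9, 10}  B3 = {1, 4, 6, 10}  B4 = {2, 4, 7, 10}  B5 = {1, 4, 10, 11}  B6 = {3, 4, 6, 10}  B7 = {4, 7, 8, 10}  B8 = {4, 5, 8, 10}
Tree: B1–B2, B2–B3, B1–B4, B3–B5, B1–B6, B4–B7, B7–B8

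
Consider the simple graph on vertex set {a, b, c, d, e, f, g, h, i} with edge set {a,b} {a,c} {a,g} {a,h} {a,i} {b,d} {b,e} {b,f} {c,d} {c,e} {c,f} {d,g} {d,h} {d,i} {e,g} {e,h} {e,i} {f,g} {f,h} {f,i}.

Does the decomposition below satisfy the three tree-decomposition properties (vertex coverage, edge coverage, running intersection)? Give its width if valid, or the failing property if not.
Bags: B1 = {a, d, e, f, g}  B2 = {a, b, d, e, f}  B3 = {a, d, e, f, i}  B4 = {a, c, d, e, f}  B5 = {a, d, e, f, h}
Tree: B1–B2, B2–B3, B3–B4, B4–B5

Checking the three conditions: (i) the bags cover all of {a, b, c, d, e, f, g, h, i}; (ii) for each edge, some bag contains both endpoints; (iii) the bags containing any fixed vertex form a subtree. All hold, so the decomposition is valid with width 5 − 1 = 4.

Yes; width 4.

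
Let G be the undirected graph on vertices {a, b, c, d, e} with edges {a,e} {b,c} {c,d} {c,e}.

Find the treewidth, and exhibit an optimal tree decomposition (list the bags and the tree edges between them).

The largest bag has 2 vertices, giving width 1; this decomposition certifies tw(G) ≤ 1. G has an edge, so its treewidth is at least 1. The upper and lower bounds meet at 1, so that is the treewidth.

Treewidth 1.
One optimal decomposition is:
Bags: B1 = {c, e}  B2 = {c, d}  B3 = {b, c}  B4 = {a, e}
Tree: B1–B2, B2–B3, B1–B4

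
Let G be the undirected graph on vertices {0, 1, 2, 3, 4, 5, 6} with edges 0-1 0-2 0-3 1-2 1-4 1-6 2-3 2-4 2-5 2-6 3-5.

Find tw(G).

2

A width-2 tree decomposition is:
Bags: B1 = {0, 2, 3}  B2 = {2, 3, 5}  B3 = {0, 1, 2}  B4 = {1, 2, 4}  B5 = {1, 2, 6}
Tree: B1–B2, B1–B3, B3–B4, B3–B5
Each bag holds 3 vertices, so the decomposition has width 2, which upper-bounds the treewidth. For the lower bound, the 3 vertices {0, 1, 2} are pairwise adjacent, and any tree decomposition puts a clique entirely inside one bag — forcing width ≥ 2. Therefore the treewidth is 2.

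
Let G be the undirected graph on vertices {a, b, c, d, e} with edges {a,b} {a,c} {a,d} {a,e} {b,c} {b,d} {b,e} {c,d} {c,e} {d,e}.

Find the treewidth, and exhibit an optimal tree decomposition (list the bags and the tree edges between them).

With just one bag of size 5, the width is 5 − 1 = 4, so tw(G) ≤ 4. Conversely, {a, b, c, d, e} is a clique of size 5, and the vertices of any clique must share a bag in every tree decomposition; so some bag has ≥ 5 vertices and tw(G) ≥ 4. Hence tw(G) = 4 exactly.

Treewidth 4.
One optimal decomposition is:
Bags: B1 = {a, b, c, d, e}
Tree: (single bag)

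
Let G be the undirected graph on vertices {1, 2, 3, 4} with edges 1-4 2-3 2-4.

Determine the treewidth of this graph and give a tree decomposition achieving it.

Treewidth 1.
One optimal decomposition is:
Bags: B1 = {2, 3}  B2 = {2, 4}  B3 = {1, 4}
Tree: B1–B2, B2–B3

The largest bag has 2 vertices, giving width 1; this decomposition certifies tw(G) ≤ 1. Any graph with an edge has treewidth ≥ 1, and G has the edge 3–2. The upper and lower bounds meet at 1, so that is the treewidth.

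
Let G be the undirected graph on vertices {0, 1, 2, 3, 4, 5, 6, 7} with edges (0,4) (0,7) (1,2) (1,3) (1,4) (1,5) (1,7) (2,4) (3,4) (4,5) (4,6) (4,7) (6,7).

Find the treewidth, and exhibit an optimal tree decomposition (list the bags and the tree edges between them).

Treewidth 2.
One optimal decomposition is:
Bags: B1 = {1, 4, 7}  B2 = {1, 3, 4}  B3 = {1, 4, 5}  B4 = {4, 6, 7}  B5 = {0, 4, 7}  B6 = {1, 2, 4}
Tree: B1–B2, B2–B3, B1–B4, B4–B5, B3–B6

The largest bag has 3 vertices, giving width 2; this decomposition certifies tw(G) ≤ 2. For the lower bound, the 3 vertices {0, 4, 7} are pairwise adjacent, and any tree decomposition puts a clique entirely inside one bag — forcing width ≥ 2. The upper and lower bounds meet at 2, so that is the treewidth.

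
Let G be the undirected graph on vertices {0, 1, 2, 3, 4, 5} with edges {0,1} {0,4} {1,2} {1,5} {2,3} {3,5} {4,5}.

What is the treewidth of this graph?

2

A width-2 tree decomposition is:
Bags: B1 = {1, 2, 3}  B2 = {1, 3, 5}  B3 = {0, 1, 5}  B4 = {0, 4, 5}
Tree: B1–B2, B2–B3, B3–B4
Each bag holds 3 vertices, so the decomposition has width 2, which upper-bounds the treewidth. The edges 2–3–5–1–2 form a cycle, so G is not a tree and its treewidth is at least 2. The upper and lower bounds meet at 2, so that is the treewidth.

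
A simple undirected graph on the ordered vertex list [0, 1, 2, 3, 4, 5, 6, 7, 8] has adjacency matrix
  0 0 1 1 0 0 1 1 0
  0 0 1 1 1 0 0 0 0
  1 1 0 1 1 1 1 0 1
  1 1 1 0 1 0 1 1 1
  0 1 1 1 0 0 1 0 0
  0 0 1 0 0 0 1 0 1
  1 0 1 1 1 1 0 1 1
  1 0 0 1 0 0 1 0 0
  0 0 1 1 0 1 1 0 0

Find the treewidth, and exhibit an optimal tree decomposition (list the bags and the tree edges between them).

Every bag has size at most 4, so the width is 4 − 1 = 3 and tw(G) ≤ 3. For the lower bound, the 4 vertices {1, 2, 3, 4} are pairwise adjacent, and any tree decomposition puts a clique entirely inside one bag — forcing width ≥ 3. The upper and lower bounds meet at 3, so that is the treewidth.

Treewidth 3.
One such decomposition:
Bags: B1 = {2, 3, 4, 6}  B2 = {2, 3, 6, 8}  B3 = {0, 2, 3, 6}  B4 = {0, 3, 6, 7}  B5 = {2, 5, 6, 8}  B6 = {1, 2, 3, 4}
Tree: B1–B2, B2–B3, B3–B4, B2–B5, B1–B6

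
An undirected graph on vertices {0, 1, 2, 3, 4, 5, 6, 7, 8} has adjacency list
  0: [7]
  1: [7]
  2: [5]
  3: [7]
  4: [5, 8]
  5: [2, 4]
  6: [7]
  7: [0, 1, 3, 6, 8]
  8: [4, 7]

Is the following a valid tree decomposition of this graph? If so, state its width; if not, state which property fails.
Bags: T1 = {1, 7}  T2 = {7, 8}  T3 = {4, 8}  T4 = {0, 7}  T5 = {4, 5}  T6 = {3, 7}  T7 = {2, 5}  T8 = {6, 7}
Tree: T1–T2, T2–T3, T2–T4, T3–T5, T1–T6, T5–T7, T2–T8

Yes; width 1.

Every vertex of G appears in some bag (union = {0, 1, 2, 3, 4, 5, 6, 7, 8}); every edge is covered by a bag; and for each vertex v the set of bags containing v is connected in the bag tree. The decomposition is therefore valid. The largest bag has 2 vertices, so the width is 1.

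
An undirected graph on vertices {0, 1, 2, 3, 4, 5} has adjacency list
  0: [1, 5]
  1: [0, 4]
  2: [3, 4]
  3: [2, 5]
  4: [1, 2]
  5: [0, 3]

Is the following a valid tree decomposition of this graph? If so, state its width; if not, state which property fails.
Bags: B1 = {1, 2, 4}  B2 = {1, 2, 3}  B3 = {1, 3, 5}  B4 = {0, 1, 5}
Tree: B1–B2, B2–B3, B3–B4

Checking the three conditions: (i) the bags cover all of {0, 1, 2, 3, 4, 5}; (ii) for each edge, some bag contains both endpoints; (iii) the bags containing any fixed vertex form a subtree. All hold, so the decomposition is valid with width 3 − 1 = 2.

Yes; width 2.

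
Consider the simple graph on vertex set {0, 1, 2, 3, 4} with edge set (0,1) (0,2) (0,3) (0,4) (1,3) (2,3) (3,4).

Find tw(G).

2

A width-2 tree decomposition is:
Bags: B1 = {0, 2, 3}  B2 = {0, 1, 3}  B3 = {0, 3, 4}
Tree: B1–B2, B1–B3
Each bag holds 3 vertices, so the decomposition has width 2, which upper-bounds the treewidth. For the lower bound, the 3 vertices {0, 1, 3} are pairwise adjacent, and any tree decomposition puts a clique entirely inside one bag — forcing width ≥ 2. The upper and lower bounds meet at 2, so that is the treewidth.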